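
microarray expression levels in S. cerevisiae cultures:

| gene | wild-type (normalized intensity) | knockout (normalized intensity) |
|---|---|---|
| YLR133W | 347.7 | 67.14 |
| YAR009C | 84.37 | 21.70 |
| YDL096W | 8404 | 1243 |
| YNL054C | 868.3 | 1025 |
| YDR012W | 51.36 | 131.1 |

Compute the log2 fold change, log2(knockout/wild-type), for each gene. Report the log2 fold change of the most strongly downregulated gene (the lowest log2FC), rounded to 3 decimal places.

log2(67.14/347.7) = -2.373  (YLR133W)
log2(21.70/84.37) = -1.959  (YAR009C)
log2(1243/8404) = -2.757  (YDL096W)
log2(1025/868.3) = 0.239  (YNL054C)
log2(131.1/51.36) = 1.352  (YDR012W)
YDL096W is most strongly downregulated.

-2.757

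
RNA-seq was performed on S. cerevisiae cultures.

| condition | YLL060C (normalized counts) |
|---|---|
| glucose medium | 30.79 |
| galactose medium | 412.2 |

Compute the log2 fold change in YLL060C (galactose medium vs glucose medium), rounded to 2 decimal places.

3.74

Fold change = 412.2 / 30.79 = 13.3875
log2(13.3875) = 3.743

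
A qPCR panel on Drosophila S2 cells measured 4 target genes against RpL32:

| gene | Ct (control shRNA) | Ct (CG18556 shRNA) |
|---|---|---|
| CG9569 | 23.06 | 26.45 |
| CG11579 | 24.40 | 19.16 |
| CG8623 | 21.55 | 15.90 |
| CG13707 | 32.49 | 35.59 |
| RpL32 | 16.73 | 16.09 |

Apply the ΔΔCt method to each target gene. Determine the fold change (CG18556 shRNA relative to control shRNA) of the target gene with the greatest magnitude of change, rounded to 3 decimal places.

32.223

CG9569: ΔΔCt = (26.45−16.09) − (23.06−16.73) = 10.36 − 6.33 = 4.03; fold change = 2^-4.03 = 0.061
CG11579: ΔΔCt = (19.16−16.09) − (24.40−16.73) = 3.07 − 7.67 = -4.60; fold change = 2^4.60 = 24.251
CG8623: ΔΔCt = (15.90−16.09) − (21.55−16.73) = -0.19 − 4.82 = -5.01; fold change = 2^5.01 = 32.223
CG13707: ΔΔCt = (35.59−16.09) − (32.49−16.73) = 19.50 − 15.76 = 3.74; fold change = 2^-3.74 = 0.075
CG8623 has the largest |ΔΔCt| = 5.01.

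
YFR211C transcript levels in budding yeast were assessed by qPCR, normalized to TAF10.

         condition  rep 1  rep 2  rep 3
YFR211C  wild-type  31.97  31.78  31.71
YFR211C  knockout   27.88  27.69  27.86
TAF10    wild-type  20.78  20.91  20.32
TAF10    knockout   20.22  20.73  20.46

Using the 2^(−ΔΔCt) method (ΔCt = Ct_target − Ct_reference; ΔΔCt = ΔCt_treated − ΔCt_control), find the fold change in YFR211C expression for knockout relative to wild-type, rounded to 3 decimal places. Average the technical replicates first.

Mean Ct: YFR211C wild-type 31.820; YFR211C knockout 27.810; TAF10 wild-type 20.670; TAF10 knockout 20.470
ΔCt(wild-type) = 31.820 − 20.670 = 11.150
ΔCt(knockout) = 27.810 − 20.470 = 7.340
ΔΔCt = 7.340 − 11.150 = -3.810
Fold change = 2^(−(-3.810)) = 2^3.810 = 14.0257

14.026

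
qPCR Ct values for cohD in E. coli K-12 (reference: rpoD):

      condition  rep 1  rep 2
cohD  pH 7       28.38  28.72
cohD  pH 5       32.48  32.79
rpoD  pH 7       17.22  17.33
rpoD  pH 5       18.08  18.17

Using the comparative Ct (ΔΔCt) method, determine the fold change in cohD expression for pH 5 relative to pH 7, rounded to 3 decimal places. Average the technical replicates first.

Mean Ct: cohD pH 7 28.550; cohD pH 5 32.635; rpoD pH 7 17.275; rpoD pH 5 18.125
ΔCt(pH 7) = 28.550 − 17.275 = 11.275
ΔCt(pH 5) = 32.635 − 18.125 = 14.510
ΔΔCt = 14.510 − 11.275 = 3.235
Fold change = 2^(−3.235) = 0.1062

0.106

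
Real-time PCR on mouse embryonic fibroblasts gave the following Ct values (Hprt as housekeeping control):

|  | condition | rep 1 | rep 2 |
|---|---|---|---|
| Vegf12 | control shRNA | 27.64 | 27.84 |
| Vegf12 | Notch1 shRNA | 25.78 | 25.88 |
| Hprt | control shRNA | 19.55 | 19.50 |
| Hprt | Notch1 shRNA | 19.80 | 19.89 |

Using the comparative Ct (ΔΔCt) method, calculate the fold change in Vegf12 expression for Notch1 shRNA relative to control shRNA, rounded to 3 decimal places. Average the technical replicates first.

Mean Ct: Vegf12 control shRNA 27.740; Vegf12 Notch1 shRNA 25.830; Hprt control shRNA 19.525; Hprt Notch1 shRNA 19.845
ΔCt(control shRNA) = 27.740 − 19.525 = 8.215
ΔCt(Notch1 shRNA) = 25.830 − 19.845 = 5.985
ΔΔCt = 5.985 − 8.215 = -2.230
Fold change = 2^(−(-2.230)) = 2^2.230 = 4.6913

4.691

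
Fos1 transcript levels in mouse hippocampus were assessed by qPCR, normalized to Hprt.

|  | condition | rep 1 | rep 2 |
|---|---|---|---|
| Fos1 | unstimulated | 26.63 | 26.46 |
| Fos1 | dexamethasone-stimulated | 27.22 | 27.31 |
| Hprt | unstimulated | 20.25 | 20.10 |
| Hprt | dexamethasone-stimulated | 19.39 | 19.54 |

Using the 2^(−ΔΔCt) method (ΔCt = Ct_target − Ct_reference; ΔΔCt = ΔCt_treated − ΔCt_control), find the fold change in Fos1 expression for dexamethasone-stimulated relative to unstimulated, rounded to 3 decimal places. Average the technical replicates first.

Mean Ct: Fos1 unstimulated 26.545; Fos1 dexamethasone-stimulated 27.265; Hprt unstimulated 20.175; Hprt dexamethasone-stimulated 19.465
ΔCt(unstimulated) = 26.545 − 20.175 = 6.370
ΔCt(dexamethasone-stimulated) = 27.265 − 19.465 = 7.800
ΔΔCt = 7.800 − 6.370 = 1.430
Fold change = 2^(−1.430) = 0.3711

0.371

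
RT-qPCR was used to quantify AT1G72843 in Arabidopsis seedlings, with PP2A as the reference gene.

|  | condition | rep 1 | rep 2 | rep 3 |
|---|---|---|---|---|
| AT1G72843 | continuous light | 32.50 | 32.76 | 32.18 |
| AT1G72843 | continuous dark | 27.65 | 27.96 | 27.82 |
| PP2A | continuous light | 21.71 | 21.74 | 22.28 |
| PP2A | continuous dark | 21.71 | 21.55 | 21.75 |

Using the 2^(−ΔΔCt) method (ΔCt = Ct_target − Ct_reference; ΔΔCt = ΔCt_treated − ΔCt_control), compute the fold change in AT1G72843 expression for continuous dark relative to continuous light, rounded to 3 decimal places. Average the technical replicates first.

Mean Ct: AT1G72843 continuous light 32.480; AT1G72843 continuous dark 27.810; PP2A continuous light 21.910; PP2A continuous dark 21.670
ΔCt(continuous light) = 32.480 − 21.910 = 10.570
ΔCt(continuous dark) = 27.810 − 21.670 = 6.140
ΔΔCt = 6.140 − 10.570 = -4.430
Fold change = 2^(−(-4.430)) = 2^4.430 = 21.5557

21.556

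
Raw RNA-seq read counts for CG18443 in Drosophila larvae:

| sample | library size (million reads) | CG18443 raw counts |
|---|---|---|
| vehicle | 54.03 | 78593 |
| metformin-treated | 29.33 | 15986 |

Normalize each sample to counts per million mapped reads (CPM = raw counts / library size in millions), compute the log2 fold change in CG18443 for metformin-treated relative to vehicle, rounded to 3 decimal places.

-1.416

CPM(vehicle) = 78593 / 54.03 = 1454.6178
CPM(metformin-treated) = 15986 / 29.33 = 545.0392
Fold change = 545.0392 / 1454.6178 = 0.37470
log2(0.37470) = -1.4162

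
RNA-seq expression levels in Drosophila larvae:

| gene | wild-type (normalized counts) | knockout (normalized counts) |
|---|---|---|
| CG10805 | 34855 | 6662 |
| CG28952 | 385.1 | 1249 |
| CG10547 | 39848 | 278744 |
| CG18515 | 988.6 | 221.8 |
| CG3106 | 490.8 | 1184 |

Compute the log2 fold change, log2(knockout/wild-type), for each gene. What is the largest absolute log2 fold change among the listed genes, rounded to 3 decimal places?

log2(6662/34855) = -2.387  (CG10805)
log2(1249/385.1) = 1.697  (CG28952)
log2(278744/39848) = 2.806  (CG10547)
log2(221.8/988.6) = -2.156  (CG18515)
log2(1184/490.8) = 1.270  (CG3106)
The largest magnitude belongs to CG10547.

2.806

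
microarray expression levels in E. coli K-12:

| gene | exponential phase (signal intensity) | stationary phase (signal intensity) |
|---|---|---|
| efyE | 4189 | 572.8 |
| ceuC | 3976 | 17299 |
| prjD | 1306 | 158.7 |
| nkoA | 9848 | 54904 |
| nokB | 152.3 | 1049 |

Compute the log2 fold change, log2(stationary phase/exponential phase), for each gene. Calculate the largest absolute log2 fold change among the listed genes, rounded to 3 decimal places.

log2(572.8/4189) = -2.871  (efyE)
log2(17299/3976) = 2.121  (ceuC)
log2(158.7/1306) = -3.041  (prjD)
log2(54904/9848) = 2.479  (nkoA)
log2(1049/152.3) = 2.784  (nokB)
The largest magnitude belongs to prjD.

3.041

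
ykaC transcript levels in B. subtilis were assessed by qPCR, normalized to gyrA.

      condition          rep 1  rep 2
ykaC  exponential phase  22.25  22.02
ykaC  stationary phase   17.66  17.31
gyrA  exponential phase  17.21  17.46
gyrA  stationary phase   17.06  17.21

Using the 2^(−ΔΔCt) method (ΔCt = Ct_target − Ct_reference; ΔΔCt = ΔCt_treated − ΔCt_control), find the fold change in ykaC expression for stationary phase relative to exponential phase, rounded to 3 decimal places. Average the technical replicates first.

21.857

Mean Ct: ykaC exponential phase 22.135; ykaC stationary phase 17.485; gyrA exponential phase 17.335; gyrA stationary phase 17.135
ΔCt(exponential phase) = 22.135 − 17.335 = 4.800
ΔCt(stationary phase) = 17.485 − 17.135 = 0.350
ΔΔCt = 0.350 − 4.800 = -4.450
Fold change = 2^(−(-4.450)) = 2^4.450 = 21.8566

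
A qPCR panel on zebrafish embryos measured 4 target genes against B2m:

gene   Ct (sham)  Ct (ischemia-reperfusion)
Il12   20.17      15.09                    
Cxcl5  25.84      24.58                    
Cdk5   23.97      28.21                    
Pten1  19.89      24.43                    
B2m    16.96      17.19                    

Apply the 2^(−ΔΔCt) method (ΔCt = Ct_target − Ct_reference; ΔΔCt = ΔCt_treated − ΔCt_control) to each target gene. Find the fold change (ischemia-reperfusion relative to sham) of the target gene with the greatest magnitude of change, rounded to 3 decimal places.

Il12: ΔΔCt = (15.09−17.19) − (20.17−16.96) = -2.10 − 3.21 = -5.31; fold change = 2^5.31 = 39.671
Cxcl5: ΔΔCt = (24.58−17.19) − (25.84−16.96) = 7.39 − 8.88 = -1.49; fold change = 2^1.49 = 2.809
Cdk5: ΔΔCt = (28.21−17.19) − (23.97−16.96) = 11.02 − 7.01 = 4.01; fold change = 2^-4.01 = 0.062
Pten1: ΔΔCt = (24.43−17.19) − (19.89−16.96) = 7.24 − 2.93 = 4.31; fold change = 2^-4.31 = 0.050
Il12 has the largest |ΔΔCt| = 5.31.

39.671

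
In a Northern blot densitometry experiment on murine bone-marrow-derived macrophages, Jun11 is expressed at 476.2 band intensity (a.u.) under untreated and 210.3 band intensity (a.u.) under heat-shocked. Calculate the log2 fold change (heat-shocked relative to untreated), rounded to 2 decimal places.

-1.18

Fold change = 210.3 / 476.2 = 0.4416
log2(0.4416) = -1.179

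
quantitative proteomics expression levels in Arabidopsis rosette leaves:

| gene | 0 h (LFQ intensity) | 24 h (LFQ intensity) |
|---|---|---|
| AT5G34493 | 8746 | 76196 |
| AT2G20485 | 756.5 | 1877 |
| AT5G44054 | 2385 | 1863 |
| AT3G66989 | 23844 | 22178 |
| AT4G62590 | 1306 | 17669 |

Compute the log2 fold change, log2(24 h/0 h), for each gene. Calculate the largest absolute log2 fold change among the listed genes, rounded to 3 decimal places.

3.758

log2(76196/8746) = 3.123  (AT5G34493)
log2(1877/756.5) = 1.311  (AT2G20485)
log2(1863/2385) = -0.356  (AT5G44054)
log2(22178/23844) = -0.104  (AT3G66989)
log2(17669/1306) = 3.758  (AT4G62590)
The largest magnitude belongs to AT4G62590.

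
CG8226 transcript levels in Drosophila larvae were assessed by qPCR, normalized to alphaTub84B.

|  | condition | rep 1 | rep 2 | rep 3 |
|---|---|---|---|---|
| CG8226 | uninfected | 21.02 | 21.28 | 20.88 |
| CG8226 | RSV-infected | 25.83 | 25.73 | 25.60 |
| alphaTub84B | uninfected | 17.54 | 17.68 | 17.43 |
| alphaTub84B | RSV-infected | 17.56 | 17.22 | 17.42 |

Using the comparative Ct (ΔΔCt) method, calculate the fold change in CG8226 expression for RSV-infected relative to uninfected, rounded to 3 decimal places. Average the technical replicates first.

Mean Ct: CG8226 uninfected 21.060; CG8226 RSV-infected 25.720; alphaTub84B uninfected 17.550; alphaTub84B RSV-infected 17.400
ΔCt(uninfected) = 21.060 − 17.550 = 3.510
ΔCt(RSV-infected) = 25.720 − 17.400 = 8.320
ΔΔCt = 8.320 − 3.510 = 4.810
Fold change = 2^(−4.810) = 0.0356

0.036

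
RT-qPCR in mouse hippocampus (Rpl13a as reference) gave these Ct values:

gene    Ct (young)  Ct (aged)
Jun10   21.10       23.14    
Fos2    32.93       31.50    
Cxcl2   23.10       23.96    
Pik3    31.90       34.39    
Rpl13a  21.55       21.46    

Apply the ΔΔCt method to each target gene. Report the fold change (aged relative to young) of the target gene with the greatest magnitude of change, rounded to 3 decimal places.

Jun10: ΔΔCt = (23.14−21.46) − (21.10−21.55) = 1.68 − (-0.45) = 2.13; fold change = 2^-2.13 = 0.228
Fos2: ΔΔCt = (31.50−21.46) − (32.93−21.55) = 10.04 − 11.38 = -1.34; fold change = 2^1.34 = 2.532
Cxcl2: ΔΔCt = (23.96−21.46) − (23.10−21.55) = 2.50 − 1.55 = 0.95; fold change = 2^-0.95 = 0.518
Pik3: ΔΔCt = (34.39−21.46) − (31.90−21.55) = 12.93 − 10.35 = 2.58; fold change = 2^-2.58 = 0.167
Pik3 has the largest |ΔΔCt| = 2.58.

0.167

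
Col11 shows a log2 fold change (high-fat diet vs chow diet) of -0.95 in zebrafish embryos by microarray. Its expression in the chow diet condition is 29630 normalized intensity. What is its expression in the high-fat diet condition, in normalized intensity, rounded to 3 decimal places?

Fold change = 2^(-0.95) = 0.5176
high-fat diet expression = 29630 × 0.5176 = 15337.450

15337.450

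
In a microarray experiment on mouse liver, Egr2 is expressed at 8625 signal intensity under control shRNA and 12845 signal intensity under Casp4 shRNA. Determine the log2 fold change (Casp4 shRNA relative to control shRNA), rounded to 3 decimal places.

Fold change = 12845 / 8625 = 1.4893
log2(1.4893) = 0.5746

0.575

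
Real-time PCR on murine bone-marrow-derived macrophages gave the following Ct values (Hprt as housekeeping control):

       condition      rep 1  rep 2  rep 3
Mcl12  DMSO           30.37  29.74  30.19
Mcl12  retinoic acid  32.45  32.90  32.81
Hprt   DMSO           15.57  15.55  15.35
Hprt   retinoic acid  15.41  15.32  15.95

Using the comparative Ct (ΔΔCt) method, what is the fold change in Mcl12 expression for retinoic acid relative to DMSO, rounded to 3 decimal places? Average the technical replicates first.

Mean Ct: Mcl12 DMSO 30.100; Mcl12 retinoic acid 32.720; Hprt DMSO 15.490; Hprt retinoic acid 15.560
ΔCt(DMSO) = 30.100 − 15.490 = 14.610
ΔCt(retinoic acid) = 32.720 − 15.560 = 17.160
ΔΔCt = 17.160 − 14.610 = 2.550
Fold change = 2^(−2.550) = 0.1708

0.171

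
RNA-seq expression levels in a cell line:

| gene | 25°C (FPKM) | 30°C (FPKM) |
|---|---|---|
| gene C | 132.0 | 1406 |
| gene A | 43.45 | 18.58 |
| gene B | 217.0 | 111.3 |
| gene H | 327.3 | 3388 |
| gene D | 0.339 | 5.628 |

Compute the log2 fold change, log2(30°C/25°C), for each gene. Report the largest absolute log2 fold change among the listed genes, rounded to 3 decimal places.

4.053

log2(1406/132.0) = 3.413  (gene C)
log2(18.58/43.45) = -1.226  (gene A)
log2(111.3/217.0) = -0.963  (gene B)
log2(3388/327.3) = 3.372  (gene H)
log2(5.628/0.339) = 4.053  (gene D)
The largest magnitude belongs to gene D.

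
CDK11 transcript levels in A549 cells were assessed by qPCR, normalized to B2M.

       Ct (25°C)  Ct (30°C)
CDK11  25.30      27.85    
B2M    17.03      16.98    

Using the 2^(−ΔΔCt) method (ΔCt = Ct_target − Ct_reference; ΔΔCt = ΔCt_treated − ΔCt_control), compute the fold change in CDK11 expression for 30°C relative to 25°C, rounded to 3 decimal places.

0.165

ΔCt(25°C) = 25.300 − 17.030 = 8.270
ΔCt(30°C) = 27.850 − 16.980 = 10.870
ΔΔCt = 10.870 − 8.270 = 2.600
Fold change = 2^(−2.600) = 0.1649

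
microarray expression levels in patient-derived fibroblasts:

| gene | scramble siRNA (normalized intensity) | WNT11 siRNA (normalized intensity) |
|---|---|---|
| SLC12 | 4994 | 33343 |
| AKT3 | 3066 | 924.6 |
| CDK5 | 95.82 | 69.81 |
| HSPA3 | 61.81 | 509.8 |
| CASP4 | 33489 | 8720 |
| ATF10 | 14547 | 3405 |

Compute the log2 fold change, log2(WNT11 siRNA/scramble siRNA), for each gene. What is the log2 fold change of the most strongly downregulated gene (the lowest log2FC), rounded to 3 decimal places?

-2.095

log2(33343/4994) = 2.739  (SLC12)
log2(924.6/3066) = -1.729  (AKT3)
log2(69.81/95.82) = -0.457  (CDK5)
log2(509.8/61.81) = 3.044  (HSPA3)
log2(8720/33489) = -1.941  (CASP4)
log2(3405/14547) = -2.095  (ATF10)
ATF10 is most strongly downregulated.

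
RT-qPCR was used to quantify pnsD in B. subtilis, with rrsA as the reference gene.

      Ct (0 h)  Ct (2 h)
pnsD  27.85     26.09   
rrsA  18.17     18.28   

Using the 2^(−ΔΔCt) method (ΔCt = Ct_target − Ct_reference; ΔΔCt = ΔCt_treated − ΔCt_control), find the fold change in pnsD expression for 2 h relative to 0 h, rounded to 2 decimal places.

3.66

ΔCt(0 h) = 27.850 − 18.170 = 9.680
ΔCt(2 h) = 26.090 − 18.280 = 7.810
ΔΔCt = 7.810 − 9.680 = -1.870
Fold change = 2^(−(-1.870)) = 2^1.870 = 3.655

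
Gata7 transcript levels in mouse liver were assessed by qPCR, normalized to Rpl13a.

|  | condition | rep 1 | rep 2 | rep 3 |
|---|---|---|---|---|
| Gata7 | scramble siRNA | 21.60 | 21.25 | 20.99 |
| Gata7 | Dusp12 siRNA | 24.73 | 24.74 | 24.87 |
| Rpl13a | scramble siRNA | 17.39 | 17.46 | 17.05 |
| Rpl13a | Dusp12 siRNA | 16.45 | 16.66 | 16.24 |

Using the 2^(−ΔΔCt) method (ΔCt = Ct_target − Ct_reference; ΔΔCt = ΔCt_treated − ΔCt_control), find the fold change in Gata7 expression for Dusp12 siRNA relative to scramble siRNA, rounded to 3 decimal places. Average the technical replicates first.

Mean Ct: Gata7 scramble siRNA 21.280; Gata7 Dusp12 siRNA 24.780; Rpl13a scramble siRNA 17.300; Rpl13a Dusp12 siRNA 16.450
ΔCt(scramble siRNA) = 21.280 − 17.300 = 3.980
ΔCt(Dusp12 siRNA) = 24.780 − 16.450 = 8.330
ΔΔCt = 8.330 − 3.980 = 4.350
Fold change = 2^(−4.350) = 0.0490

0.049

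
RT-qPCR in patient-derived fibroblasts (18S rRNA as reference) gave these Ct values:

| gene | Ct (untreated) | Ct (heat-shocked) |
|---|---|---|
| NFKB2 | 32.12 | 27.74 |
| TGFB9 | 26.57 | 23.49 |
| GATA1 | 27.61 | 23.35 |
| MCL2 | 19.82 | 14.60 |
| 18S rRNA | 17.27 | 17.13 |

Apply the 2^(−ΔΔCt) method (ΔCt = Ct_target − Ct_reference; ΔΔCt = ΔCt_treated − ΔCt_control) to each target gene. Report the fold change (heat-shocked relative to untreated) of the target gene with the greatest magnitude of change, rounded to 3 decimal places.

NFKB2: ΔΔCt = (27.74−17.13) − (32.12−17.27) = 10.61 − 14.85 = -4.24; fold change = 2^4.24 = 18.896
TGFB9: ΔΔCt = (23.49−17.13) − (26.57−17.27) = 6.36 − 9.30 = -2.94; fold change = 2^2.94 = 7.674
GATA1: ΔΔCt = (23.35−17.13) − (27.61−17.27) = 6.22 − 10.34 = -4.12; fold change = 2^4.12 = 17.388
MCL2: ΔΔCt = (14.60−17.13) − (19.82−17.27) = -2.53 − 2.55 = -5.08; fold change = 2^5.08 = 33.825
MCL2 has the largest |ΔΔCt| = 5.08.

33.825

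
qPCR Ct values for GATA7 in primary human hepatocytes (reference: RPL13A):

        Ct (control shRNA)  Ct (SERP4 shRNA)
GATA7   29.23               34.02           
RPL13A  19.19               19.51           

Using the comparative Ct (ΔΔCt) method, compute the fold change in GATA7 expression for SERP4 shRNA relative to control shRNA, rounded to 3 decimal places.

0.045

ΔCt(control shRNA) = 29.230 − 19.190 = 10.040
ΔCt(SERP4 shRNA) = 34.020 − 19.510 = 14.510
ΔΔCt = 14.510 − 10.040 = 4.470
Fold change = 2^(−4.470) = 0.0451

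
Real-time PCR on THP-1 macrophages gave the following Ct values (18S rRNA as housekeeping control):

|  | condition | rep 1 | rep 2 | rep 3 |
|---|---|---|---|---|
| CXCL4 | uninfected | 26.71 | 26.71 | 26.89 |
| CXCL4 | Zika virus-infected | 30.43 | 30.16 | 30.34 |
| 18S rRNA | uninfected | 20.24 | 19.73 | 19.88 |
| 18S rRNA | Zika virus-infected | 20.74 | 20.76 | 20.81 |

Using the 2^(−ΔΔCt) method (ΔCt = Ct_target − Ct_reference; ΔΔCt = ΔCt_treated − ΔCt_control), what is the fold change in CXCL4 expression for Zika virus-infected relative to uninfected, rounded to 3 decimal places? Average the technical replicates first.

0.152

Mean Ct: CXCL4 uninfected 26.770; CXCL4 Zika virus-infected 30.310; 18S rRNA uninfected 19.950; 18S rRNA Zika virus-infected 20.770
ΔCt(uninfected) = 26.770 − 19.950 = 6.820
ΔCt(Zika virus-infected) = 30.310 − 20.770 = 9.540
ΔΔCt = 9.540 − 6.820 = 2.720
Fold change = 2^(−2.720) = 0.1518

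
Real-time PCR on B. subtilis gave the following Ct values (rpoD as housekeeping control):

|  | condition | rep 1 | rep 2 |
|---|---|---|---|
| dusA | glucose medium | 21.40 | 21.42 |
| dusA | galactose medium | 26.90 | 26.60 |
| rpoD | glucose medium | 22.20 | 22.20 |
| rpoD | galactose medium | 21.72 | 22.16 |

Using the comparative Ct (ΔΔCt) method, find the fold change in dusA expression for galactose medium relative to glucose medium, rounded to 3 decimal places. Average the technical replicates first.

Mean Ct: dusA glucose medium 21.410; dusA galactose medium 26.750; rpoD glucose medium 22.200; rpoD galactose medium 21.940
ΔCt(glucose medium) = 21.410 − 22.200 = -0.790
ΔCt(galactose medium) = 26.750 − 21.940 = 4.810
ΔΔCt = 4.810 − (-0.790) = 5.600
Fold change = 2^(−5.600) = 0.0206

0.021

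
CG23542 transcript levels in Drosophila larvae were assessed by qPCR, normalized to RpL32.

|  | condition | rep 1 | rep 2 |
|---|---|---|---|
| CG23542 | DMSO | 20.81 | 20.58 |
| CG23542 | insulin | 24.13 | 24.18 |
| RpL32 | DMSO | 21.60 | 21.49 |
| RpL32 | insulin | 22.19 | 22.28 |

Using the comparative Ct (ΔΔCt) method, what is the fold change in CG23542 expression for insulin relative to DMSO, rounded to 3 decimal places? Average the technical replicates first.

Mean Ct: CG23542 DMSO 20.695; CG23542 insulin 24.155; RpL32 DMSO 21.545; RpL32 insulin 22.235
ΔCt(DMSO) = 20.695 − 21.545 = -0.850
ΔCt(insulin) = 24.155 − 22.235 = 1.920
ΔΔCt = 1.920 − (-0.850) = 2.770
Fold change = 2^(−2.770) = 0.1466

0.147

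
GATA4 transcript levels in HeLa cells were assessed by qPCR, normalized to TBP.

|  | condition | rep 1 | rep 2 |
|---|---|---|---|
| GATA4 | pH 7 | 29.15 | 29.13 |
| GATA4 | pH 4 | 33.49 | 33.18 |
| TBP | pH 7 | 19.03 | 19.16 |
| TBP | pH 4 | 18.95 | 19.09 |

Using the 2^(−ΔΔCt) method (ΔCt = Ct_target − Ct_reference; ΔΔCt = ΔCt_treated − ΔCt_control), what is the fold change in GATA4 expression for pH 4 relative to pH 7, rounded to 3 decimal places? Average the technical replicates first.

0.052

Mean Ct: GATA4 pH 7 29.140; GATA4 pH 4 33.335; TBP pH 7 19.095; TBP pH 4 19.020
ΔCt(pH 7) = 29.140 − 19.095 = 10.045
ΔCt(pH 4) = 33.335 − 19.020 = 14.315
ΔΔCt = 14.315 − 10.045 = 4.270
Fold change = 2^(−4.270) = 0.0518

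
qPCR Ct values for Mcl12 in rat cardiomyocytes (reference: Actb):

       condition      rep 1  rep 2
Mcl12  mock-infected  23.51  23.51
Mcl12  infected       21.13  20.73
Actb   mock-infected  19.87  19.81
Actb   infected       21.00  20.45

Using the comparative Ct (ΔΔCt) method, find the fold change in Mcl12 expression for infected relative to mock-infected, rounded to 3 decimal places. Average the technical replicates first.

11.043

Mean Ct: Mcl12 mock-infected 23.510; Mcl12 infected 20.930; Actb mock-infected 19.840; Actb infected 20.725
ΔCt(mock-infected) = 23.510 − 19.840 = 3.670
ΔCt(infected) = 20.930 − 20.725 = 0.205
ΔΔCt = 0.205 − 3.670 = -3.465
Fold change = 2^(−(-3.465)) = 2^3.465 = 11.0425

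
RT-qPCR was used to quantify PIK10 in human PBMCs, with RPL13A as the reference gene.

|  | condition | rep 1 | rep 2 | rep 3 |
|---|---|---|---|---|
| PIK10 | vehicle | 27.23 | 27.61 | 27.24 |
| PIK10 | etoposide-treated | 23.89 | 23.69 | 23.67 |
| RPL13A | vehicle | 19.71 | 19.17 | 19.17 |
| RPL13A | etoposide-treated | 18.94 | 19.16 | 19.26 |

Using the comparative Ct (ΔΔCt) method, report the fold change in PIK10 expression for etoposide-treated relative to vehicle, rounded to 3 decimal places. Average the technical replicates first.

Mean Ct: PIK10 vehicle 27.360; PIK10 etoposide-treated 23.750; RPL13A vehicle 19.350; RPL13A etoposide-treated 19.120
ΔCt(vehicle) = 27.360 − 19.350 = 8.010
ΔCt(etoposide-treated) = 23.750 − 19.120 = 4.630
ΔΔCt = 4.630 − 8.010 = -3.380
Fold change = 2^(−(-3.380)) = 2^3.380 = 10.4107

10.411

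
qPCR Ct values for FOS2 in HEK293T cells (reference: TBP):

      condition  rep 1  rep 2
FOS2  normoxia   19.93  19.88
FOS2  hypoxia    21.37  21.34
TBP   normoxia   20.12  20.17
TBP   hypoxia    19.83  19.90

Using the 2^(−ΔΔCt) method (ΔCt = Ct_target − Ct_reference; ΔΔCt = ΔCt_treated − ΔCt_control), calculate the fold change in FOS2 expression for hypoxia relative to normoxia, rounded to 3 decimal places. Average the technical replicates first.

0.301

Mean Ct: FOS2 normoxia 19.905; FOS2 hypoxia 21.355; TBP normoxia 20.145; TBP hypoxia 19.865
ΔCt(normoxia) = 19.905 − 20.145 = -0.240
ΔCt(hypoxia) = 21.355 − 19.865 = 1.490
ΔΔCt = 1.490 − (-0.240) = 1.730
Fold change = 2^(−1.730) = 0.3015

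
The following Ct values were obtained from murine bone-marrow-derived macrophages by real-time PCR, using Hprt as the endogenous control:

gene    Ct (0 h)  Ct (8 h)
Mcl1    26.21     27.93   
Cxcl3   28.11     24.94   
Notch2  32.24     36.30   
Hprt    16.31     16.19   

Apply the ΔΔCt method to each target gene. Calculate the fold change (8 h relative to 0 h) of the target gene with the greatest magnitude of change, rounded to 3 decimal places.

Mcl1: ΔΔCt = (27.93−16.19) − (26.21−16.31) = 11.74 − 9.90 = 1.84; fold change = 2^-1.84 = 0.279
Cxcl3: ΔΔCt = (24.94−16.19) − (28.11−16.31) = 8.75 − 11.80 = -3.05; fold change = 2^3.05 = 8.282
Notch2: ΔΔCt = (36.30−16.19) − (32.24−16.31) = 20.11 − 15.93 = 4.18; fold change = 2^-4.18 = 0.055
Notch2 has the largest |ΔΔCt| = 4.18.

0.055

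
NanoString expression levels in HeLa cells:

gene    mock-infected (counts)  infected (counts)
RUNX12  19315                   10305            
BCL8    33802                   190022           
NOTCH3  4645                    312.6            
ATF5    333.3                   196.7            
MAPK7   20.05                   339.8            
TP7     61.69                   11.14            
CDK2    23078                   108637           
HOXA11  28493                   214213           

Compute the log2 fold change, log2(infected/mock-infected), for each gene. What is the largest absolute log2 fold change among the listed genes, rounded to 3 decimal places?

4.083

log2(10305/19315) = -0.906  (RUNX12)
log2(190022/33802) = 2.491  (BCL8)
log2(312.6/4645) = -3.893  (NOTCH3)
log2(196.7/333.3) = -0.761  (ATF5)
log2(339.8/20.05) = 4.083  (MAPK7)
log2(11.14/61.69) = -2.469  (TP7)
log2(108637/23078) = 2.235  (CDK2)
log2(214213/28493) = 2.910  (HOXA11)
The largest magnitude belongs to MAPK7.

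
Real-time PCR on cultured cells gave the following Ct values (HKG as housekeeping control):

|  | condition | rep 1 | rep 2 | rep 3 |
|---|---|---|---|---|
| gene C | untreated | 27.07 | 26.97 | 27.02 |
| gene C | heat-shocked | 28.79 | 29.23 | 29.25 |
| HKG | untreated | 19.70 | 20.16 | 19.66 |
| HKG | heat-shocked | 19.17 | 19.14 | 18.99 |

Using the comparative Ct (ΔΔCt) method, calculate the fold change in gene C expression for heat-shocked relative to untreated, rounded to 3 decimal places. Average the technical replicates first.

0.143

Mean Ct: gene C untreated 27.020; gene C heat-shocked 29.090; HKG untreated 19.840; HKG heat-shocked 19.100
ΔCt(untreated) = 27.020 − 19.840 = 7.180
ΔCt(heat-shocked) = 29.090 − 19.100 = 9.990
ΔΔCt = 9.990 − 7.180 = 2.810
Fold change = 2^(−2.810) = 0.1426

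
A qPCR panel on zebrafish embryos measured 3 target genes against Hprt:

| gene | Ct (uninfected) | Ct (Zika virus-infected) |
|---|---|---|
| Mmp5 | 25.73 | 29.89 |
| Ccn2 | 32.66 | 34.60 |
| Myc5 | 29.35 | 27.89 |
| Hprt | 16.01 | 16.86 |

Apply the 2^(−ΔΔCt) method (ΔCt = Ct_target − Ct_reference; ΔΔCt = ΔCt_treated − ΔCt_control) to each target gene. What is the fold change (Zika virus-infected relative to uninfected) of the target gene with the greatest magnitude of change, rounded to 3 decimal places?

0.101

Mmp5: ΔΔCt = (29.89−16.86) − (25.73−16.01) = 13.03 − 9.72 = 3.31; fold change = 2^-3.31 = 0.101
Ccn2: ΔΔCt = (34.60−16.86) − (32.66−16.01) = 17.74 − 16.65 = 1.09; fold change = 2^-1.09 = 0.470
Myc5: ΔΔCt = (27.89−16.86) − (29.35−16.01) = 11.03 − 13.34 = -2.31; fold change = 2^2.31 = 4.959
Mmp5 has the largest |ΔΔCt| = 3.31.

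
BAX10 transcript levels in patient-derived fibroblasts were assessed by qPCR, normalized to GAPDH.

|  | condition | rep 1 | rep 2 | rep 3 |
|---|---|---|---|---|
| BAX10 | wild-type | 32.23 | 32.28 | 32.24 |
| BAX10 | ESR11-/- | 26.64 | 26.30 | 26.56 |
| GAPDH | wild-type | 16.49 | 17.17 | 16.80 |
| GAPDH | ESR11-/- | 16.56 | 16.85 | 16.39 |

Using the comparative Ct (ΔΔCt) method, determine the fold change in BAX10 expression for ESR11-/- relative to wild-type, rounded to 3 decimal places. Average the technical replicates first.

Mean Ct: BAX10 wild-type 32.250; BAX10 ESR11-/- 26.500; GAPDH wild-type 16.820; GAPDH ESR11-/- 16.600
ΔCt(wild-type) = 32.250 − 16.820 = 15.430
ΔCt(ESR11-/-) = 26.500 − 16.600 = 9.900
ΔΔCt = 9.900 − 15.430 = -5.530
Fold change = 2^(−(-5.530)) = 2^5.530 = 46.2057

46.206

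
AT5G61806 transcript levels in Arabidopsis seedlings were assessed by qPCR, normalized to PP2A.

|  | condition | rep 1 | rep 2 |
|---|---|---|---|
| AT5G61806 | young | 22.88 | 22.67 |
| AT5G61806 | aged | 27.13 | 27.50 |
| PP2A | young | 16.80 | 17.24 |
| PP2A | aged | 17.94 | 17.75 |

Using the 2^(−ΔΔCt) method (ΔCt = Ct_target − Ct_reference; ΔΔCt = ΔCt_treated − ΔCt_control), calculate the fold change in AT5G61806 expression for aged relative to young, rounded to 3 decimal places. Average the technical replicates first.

Mean Ct: AT5G61806 young 22.775; AT5G61806 aged 27.315; PP2A young 17.020; PP2A aged 17.845
ΔCt(young) = 22.775 − 17.020 = 5.755
ΔCt(aged) = 27.315 − 17.845 = 9.470
ΔΔCt = 9.470 − 5.755 = 3.715
Fold change = 2^(−3.715) = 0.0762

0.076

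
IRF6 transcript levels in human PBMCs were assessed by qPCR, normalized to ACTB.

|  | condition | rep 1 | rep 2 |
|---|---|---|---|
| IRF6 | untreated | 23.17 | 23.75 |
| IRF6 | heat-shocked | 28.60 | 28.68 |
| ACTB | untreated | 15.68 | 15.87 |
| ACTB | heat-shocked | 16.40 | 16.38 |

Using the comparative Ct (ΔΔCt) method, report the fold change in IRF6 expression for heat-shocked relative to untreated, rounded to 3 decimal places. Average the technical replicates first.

Mean Ct: IRF6 untreated 23.460; IRF6 heat-shocked 28.640; ACTB untreated 15.775; ACTB heat-shocked 16.390
ΔCt(untreated) = 23.460 − 15.775 = 7.685
ΔCt(heat-shocked) = 28.640 − 16.390 = 12.250
ΔΔCt = 12.250 − 7.685 = 4.565
Fold change = 2^(−4.565) = 0.0422

0.042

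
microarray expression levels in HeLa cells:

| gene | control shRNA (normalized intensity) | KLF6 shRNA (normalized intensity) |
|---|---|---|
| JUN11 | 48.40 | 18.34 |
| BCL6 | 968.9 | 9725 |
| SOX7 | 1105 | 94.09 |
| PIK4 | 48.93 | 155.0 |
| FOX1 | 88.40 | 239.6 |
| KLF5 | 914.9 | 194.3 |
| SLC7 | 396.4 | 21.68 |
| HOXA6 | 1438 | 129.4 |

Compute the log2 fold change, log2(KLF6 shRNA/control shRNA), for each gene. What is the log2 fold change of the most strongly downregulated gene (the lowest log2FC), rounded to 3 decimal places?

log2(18.34/48.40) = -1.400  (JUN11)
log2(9725/968.9) = 3.327  (BCL6)
log2(94.09/1105) = -3.554  (SOX7)
log2(155.0/48.93) = 1.663  (PIK4)
log2(239.6/88.40) = 1.439  (FOX1)
log2(194.3/914.9) = -2.235  (KLF5)
log2(21.68/396.4) = -4.193  (SLC7)
log2(129.4/1438) = -3.474  (HOXA6)
SLC7 is most strongly downregulated.

-4.193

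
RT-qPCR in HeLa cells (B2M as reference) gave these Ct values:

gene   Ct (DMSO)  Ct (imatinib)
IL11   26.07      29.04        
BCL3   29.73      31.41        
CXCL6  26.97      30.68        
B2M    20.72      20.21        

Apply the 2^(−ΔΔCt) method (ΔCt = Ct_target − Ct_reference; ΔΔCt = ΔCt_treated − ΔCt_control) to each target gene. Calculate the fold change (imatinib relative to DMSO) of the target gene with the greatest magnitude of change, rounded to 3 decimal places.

0.054

IL11: ΔΔCt = (29.04−20.21) − (26.07−20.72) = 8.83 − 5.35 = 3.48; fold change = 2^-3.48 = 0.090
BCL3: ΔΔCt = (31.41−20.21) − (29.73−20.72) = 11.20 − 9.01 = 2.19; fold change = 2^-2.19 = 0.219
CXCL6: ΔΔCt = (30.68−20.21) − (26.97−20.72) = 10.47 − 6.25 = 4.22; fold change = 2^-4.22 = 0.054
CXCL6 has the largest |ΔΔCt| = 4.22.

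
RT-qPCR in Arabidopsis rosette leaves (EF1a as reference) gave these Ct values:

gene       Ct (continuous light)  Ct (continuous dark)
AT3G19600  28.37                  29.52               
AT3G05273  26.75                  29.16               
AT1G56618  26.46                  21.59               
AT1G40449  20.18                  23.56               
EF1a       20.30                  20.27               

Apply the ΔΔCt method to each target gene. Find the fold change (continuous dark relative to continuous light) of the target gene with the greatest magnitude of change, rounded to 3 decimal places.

AT3G19600: ΔΔCt = (29.52−20.27) − (28.37−20.30) = 9.25 − 8.07 = 1.18; fold change = 2^-1.18 = 0.441
AT3G05273: ΔΔCt = (29.16−20.27) − (26.75−20.30) = 8.89 − 6.45 = 2.44; fold change = 2^-2.44 = 0.184
AT1G56618: ΔΔCt = (21.59−20.27) − (26.46−20.30) = 1.32 − 6.16 = -4.84; fold change = 2^4.84 = 28.641
AT1G40449: ΔΔCt = (23.56−20.27) − (20.18−20.30) = 3.29 − (-0.12) = 3.41; fold change = 2^-3.41 = 0.094
AT1G56618 has the largest |ΔΔCt| = 4.84.

28.641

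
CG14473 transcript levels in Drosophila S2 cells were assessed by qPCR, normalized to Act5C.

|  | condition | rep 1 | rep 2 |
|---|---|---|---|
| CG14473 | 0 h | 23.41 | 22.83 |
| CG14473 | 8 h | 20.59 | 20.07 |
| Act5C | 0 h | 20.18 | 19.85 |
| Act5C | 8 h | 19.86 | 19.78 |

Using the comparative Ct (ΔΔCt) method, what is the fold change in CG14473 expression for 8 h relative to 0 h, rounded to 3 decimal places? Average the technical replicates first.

6.042

Mean Ct: CG14473 0 h 23.120; CG14473 8 h 20.330; Act5C 0 h 20.015; Act5C 8 h 19.820
ΔCt(0 h) = 23.120 − 20.015 = 3.105
ΔCt(8 h) = 20.330 − 19.820 = 0.510
ΔΔCt = 0.510 − 3.105 = -2.595
Fold change = 2^(−(-2.595)) = 2^2.595 = 6.0419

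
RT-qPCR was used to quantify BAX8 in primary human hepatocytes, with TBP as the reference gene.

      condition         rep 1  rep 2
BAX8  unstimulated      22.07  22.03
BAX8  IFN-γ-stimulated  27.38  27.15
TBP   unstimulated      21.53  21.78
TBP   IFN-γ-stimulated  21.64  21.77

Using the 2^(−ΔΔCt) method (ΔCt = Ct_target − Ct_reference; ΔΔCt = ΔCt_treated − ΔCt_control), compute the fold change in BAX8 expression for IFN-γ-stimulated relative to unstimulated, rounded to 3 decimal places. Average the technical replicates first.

Mean Ct: BAX8 unstimulated 22.050; BAX8 IFN-γ-stimulated 27.265; TBP unstimulated 21.655; TBP IFN-γ-stimulated 21.705
ΔCt(unstimulated) = 22.050 − 21.655 = 0.395
ΔCt(IFN-γ-stimulated) = 27.265 − 21.705 = 5.560
ΔΔCt = 5.560 − 0.395 = 5.165
Fold change = 2^(−5.165) = 0.0279

0.028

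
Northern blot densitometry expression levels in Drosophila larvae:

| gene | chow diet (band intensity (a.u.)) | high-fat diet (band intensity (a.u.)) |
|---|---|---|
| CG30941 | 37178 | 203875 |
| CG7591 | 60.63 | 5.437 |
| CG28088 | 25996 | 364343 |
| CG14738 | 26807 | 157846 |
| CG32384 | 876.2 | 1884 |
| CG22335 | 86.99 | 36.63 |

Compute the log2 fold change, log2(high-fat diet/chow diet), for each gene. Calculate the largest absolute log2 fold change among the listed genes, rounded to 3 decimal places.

3.809

log2(203875/37178) = 2.455  (CG30941)
log2(5.437/60.63) = -3.479  (CG7591)
log2(364343/25996) = 3.809  (CG28088)
log2(157846/26807) = 2.558  (CG14738)
log2(1884/876.2) = 1.104  (CG32384)
log2(36.63/86.99) = -1.248  (CG22335)
The largest magnitude belongs to CG28088.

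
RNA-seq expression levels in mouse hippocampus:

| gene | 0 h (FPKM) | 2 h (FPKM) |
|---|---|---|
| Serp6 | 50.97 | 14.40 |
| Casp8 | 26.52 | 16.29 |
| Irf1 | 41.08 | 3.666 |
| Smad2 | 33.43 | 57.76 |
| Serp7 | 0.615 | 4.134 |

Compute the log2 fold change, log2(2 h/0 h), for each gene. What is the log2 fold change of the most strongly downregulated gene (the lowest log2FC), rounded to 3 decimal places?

log2(14.40/50.97) = -1.824  (Serp6)
log2(16.29/26.52) = -0.703  (Casp8)
log2(3.666/41.08) = -3.486  (Irf1)
log2(57.76/33.43) = 0.789  (Smad2)
log2(4.134/0.615) = 2.749  (Serp7)
Irf1 is most strongly downregulated.

-3.486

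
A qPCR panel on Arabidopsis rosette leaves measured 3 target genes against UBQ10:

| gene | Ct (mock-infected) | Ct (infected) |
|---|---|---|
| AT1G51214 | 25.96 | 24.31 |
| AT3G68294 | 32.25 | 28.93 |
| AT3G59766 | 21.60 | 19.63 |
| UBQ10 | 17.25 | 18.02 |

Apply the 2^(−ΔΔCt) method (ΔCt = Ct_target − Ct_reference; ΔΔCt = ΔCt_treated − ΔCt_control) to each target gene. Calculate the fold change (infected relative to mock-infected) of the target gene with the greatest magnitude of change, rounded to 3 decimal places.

17.030

AT1G51214: ΔΔCt = (24.31−18.02) − (25.96−17.25) = 6.29 − 8.71 = -2.42; fold change = 2^2.42 = 5.352
AT3G68294: ΔΔCt = (28.93−18.02) − (32.25−17.25) = 10.91 − 15.00 = -4.09; fold change = 2^4.09 = 17.030
AT3G59766: ΔΔCt = (19.63−18.02) − (21.60−17.25) = 1.61 − 4.35 = -2.74; fold change = 2^2.74 = 6.681
AT3G68294 has the largest |ΔΔCt| = 4.09.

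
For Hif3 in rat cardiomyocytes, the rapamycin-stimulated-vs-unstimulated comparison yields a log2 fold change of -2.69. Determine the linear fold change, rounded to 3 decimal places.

0.155

Fold change = 2^(-2.69) = 0.1550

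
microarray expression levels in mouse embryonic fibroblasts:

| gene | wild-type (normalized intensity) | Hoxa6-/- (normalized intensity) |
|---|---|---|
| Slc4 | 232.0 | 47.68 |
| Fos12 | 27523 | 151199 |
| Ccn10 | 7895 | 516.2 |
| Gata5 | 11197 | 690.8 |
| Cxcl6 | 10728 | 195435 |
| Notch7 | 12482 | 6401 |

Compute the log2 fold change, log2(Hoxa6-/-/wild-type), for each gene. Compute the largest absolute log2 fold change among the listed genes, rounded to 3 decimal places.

4.187

log2(47.68/232.0) = -2.283  (Slc4)
log2(151199/27523) = 2.458  (Fos12)
log2(516.2/7895) = -3.935  (Ccn10)
log2(690.8/11197) = -4.019  (Gata5)
log2(195435/10728) = 4.187  (Cxcl6)
log2(6401/12482) = -0.963  (Notch7)
The largest magnitude belongs to Cxcl6.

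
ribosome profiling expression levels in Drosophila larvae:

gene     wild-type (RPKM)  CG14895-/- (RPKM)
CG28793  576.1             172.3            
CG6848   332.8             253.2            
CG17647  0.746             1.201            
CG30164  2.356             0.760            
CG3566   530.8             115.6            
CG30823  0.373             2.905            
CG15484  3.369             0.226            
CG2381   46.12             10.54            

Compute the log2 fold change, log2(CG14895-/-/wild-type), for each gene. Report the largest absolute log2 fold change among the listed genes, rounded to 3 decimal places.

log2(172.3/576.1) = -1.741  (CG28793)
log2(253.2/332.8) = -0.394  (CG6848)
log2(1.201/0.746) = 0.687  (CG17647)
log2(0.760/2.356) = -1.632  (CG30164)
log2(115.6/530.8) = -2.199  (CG3566)
log2(2.905/0.373) = 2.961  (CG30823)
log2(0.226/3.369) = -3.898  (CG15484)
log2(10.54/46.12) = -2.130  (CG2381)
The largest magnitude belongs to CG15484.

3.898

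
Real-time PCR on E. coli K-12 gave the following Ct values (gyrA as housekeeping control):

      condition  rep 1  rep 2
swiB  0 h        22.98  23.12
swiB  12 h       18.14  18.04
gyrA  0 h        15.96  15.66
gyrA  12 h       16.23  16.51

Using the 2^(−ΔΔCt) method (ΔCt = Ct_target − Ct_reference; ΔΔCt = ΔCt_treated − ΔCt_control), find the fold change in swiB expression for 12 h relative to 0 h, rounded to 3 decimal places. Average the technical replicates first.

Mean Ct: swiB 0 h 23.050; swiB 12 h 18.090; gyrA 0 h 15.810; gyrA 12 h 16.370
ΔCt(0 h) = 23.050 − 15.810 = 7.240
ΔCt(12 h) = 18.090 − 16.370 = 1.720
ΔΔCt = 1.720 − 7.240 = -5.520
Fold change = 2^(−(-5.520)) = 2^5.520 = 45.8866

45.887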